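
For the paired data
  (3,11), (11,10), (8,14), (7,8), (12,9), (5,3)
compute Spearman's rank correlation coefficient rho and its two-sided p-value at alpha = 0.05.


Step 1: Rank x and y separately (midranks; no ties here).
rank(x): 3->1, 11->5, 8->4, 7->3, 12->6, 5->2
rank(y): 11->5, 10->4, 14->6, 8->2, 9->3, 3->1
Step 2: d_i = R_x(i) - R_y(i); compute d_i^2.
  (1-5)^2=16, (5-4)^2=1, (4-6)^2=4, (3-2)^2=1, (6-3)^2=9, (2-1)^2=1
sum(d^2) = 32.
Step 3: rho = 1 - 6*32 / (6*(6^2 - 1)) = 1 - 192/210 = 0.085714.
Step 4: Under H0, t = rho * sqrt((n-2)/(1-rho^2)) = 0.1721 ~ t(4).
Step 5: Two-sided p-value from the t-distribution with 4 df = 0.871743.
Step 6: alpha = 0.05. fail to reject H0.

rho = 0.0857, p = 0.871743, fail to reject H0 at alpha = 0.05.


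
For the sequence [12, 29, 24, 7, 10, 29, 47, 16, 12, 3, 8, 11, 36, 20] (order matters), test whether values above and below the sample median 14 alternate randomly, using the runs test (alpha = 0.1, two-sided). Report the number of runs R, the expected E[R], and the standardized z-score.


Step 1: Compute median = 14; label A = above, B = below.
Labels in order: BAABBAAABBBBAA  (n_A = 7, n_B = 7)
Step 2: Count runs R = 6.
Step 3: Under H0 (random ordering), E[R] = 2*n_A*n_B/(n_A+n_B) + 1 = 2*7*7/14 + 1 = 8.0000.
        Var[R] = 2*n_A*n_B*(2*n_A*n_B - n_A - n_B) / ((n_A+n_B)^2 * (n_A+n_B-1)) = 8232/2548 = 3.2308.
        SD[R] = 1.7974.
Step 4: Continuity-corrected z = (R + 0.5 - E[R]) / SD[R] = (6 + 0.5 - 8.0000) / 1.7974 = -0.8345.
Step 5: Two-sided p-value via normal approximation = 2*(1 - Phi(|z|)) = 0.403986.
Step 6: alpha = 0.1. fail to reject H0.

R = 6, z = -0.8345, p = 0.403986, fail to reject H0.


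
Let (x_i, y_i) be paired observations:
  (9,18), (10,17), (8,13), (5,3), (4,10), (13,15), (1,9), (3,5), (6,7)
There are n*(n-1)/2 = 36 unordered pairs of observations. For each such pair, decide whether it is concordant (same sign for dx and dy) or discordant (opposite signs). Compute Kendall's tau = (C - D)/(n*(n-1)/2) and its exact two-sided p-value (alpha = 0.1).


Step 1: Enumerate the 36 unordered pairs (i,j) with i<j and classify each by sign(x_j-x_i) * sign(y_j-y_i).
  (1,2):dx=+1,dy=-1->D; (1,3):dx=-1,dy=-5->C; (1,4):dx=-4,dy=-15->C; (1,5):dx=-5,dy=-8->C
  (1,6):dx=+4,dy=-3->D; (1,7):dx=-8,dy=-9->C; (1,8):dx=-6,dy=-13->C; (1,9):dx=-3,dy=-11->C
  (2,3):dx=-2,dy=-4->C; (2,4):dx=-5,dy=-14->C; (2,5):dx=-6,dy=-7->C; (2,6):dx=+3,dy=-2->D
  (2,7):dx=-9,dy=-8->C; (2,8):dx=-7,dy=-12->C; (2,9):dx=-4,dy=-10->C; (3,4):dx=-3,dy=-10->C
  (3,5):dx=-4,dy=-3->C; (3,6):dx=+5,dy=+2->C; (3,7):dx=-7,dy=-4->C; (3,8):dx=-5,dy=-8->C
  (3,9):dx=-2,dy=-6->C; (4,5):dx=-1,dy=+7->D; (4,6):dx=+8,dy=+12->C; (4,7):dx=-4,dy=+6->D
  (4,8):dx=-2,dy=+2->D; (4,9):dx=+1,dy=+4->C; (5,6):dx=+9,dy=+5->C; (5,7):dx=-3,dy=-1->C
  (5,8):dx=-1,dy=-5->C; (5,9):dx=+2,dy=-3->D; (6,7):dx=-12,dy=-6->C; (6,8):dx=-10,dy=-10->C
  (6,9):dx=-7,dy=-8->C; (7,8):dx=+2,dy=-4->D; (7,9):dx=+5,dy=-2->D; (8,9):dx=+3,dy=+2->C
Step 2: C = 27, D = 9, total pairs = 36.
Step 3: tau = (C - D)/(n(n-1)/2) = (27 - 9)/36 = 0.500000.
Step 4: Exact two-sided p-value (enumerate n! = 362880 permutations of y under H0): p = 0.075176.
Step 5: alpha = 0.1. reject H0.

tau_b = 0.5000 (C=27, D=9), p = 0.075176, reject H0.


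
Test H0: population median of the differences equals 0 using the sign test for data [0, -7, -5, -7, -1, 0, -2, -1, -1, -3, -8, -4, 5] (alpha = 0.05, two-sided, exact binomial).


Step 1: Discard zero differences. Original n = 13; n_eff = number of nonzero differences = 11.
Nonzero differences (with sign): -7, -5, -7, -1, -2, -1, -1, -3, -8, -4, +5
Step 2: Count signs: positive = 1, negative = 10.
Step 3: Under H0: P(positive) = 0.5, so the number of positives S ~ Bin(11, 0.5).
Step 4: Two-sided exact p-value = sum of Bin(11,0.5) probabilities at or below the observed probability = 0.011719.
Step 5: alpha = 0.05. reject H0.

n_eff = 11, pos = 1, neg = 10, p = 0.011719, reject H0.


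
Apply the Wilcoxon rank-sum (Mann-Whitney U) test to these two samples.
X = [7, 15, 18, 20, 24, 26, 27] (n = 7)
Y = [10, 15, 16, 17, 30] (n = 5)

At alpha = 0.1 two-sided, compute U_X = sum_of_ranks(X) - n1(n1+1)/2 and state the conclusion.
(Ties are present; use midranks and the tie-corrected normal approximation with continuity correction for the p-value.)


Step 1: Combine and sort all 12 observations; assign midranks.
sorted (value, group): (7,X), (10,Y), (15,X), (15,Y), (16,Y), (17,Y), (18,X), (20,X), (24,X), (26,X), (27,X), (30,Y)
ranks: 7->1, 10->2, 15->3.5, 15->3.5, 16->5, 17->6, 18->7, 20->8, 24->9, 26->10, 27->11, 30->12
Step 2: Rank sum for X: R1 = 1 + 3.5 + 7 + 8 + 9 + 10 + 11 = 49.5.
Step 3: U_X = R1 - n1(n1+1)/2 = 49.5 - 7*8/2 = 49.5 - 28 = 21.5.
       U_Y = n1*n2 - U_X = 35 - 21.5 = 13.5.
Step 4: Ties are present, so use the tie-corrected normal approximation (with continuity correction) for the p-value.
Step 5: p-value = 0.569088; compare to alpha = 0.1. fail to reject H0.

U_X = 21.5, p = 0.569088, fail to reject H0 at alpha = 0.1.


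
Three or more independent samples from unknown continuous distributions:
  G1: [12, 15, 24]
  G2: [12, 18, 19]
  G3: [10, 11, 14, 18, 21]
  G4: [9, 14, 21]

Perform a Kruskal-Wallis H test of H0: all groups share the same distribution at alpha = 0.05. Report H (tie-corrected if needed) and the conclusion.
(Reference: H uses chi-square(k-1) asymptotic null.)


Step 1: Combine all N = 14 observations and assign midranks.
sorted (value, group, rank): (9,G4,1), (10,G3,2), (11,G3,3), (12,G1,4.5), (12,G2,4.5), (14,G3,6.5), (14,G4,6.5), (15,G1,8), (18,G2,9.5), (18,G3,9.5), (19,G2,11), (21,G3,12.5), (21,G4,12.5), (24,G1,14)
Step 2: Sum ranks within each group.
R_1 = 26.5 (n_1 = 3)
R_2 = 25 (n_2 = 3)
R_3 = 33.5 (n_3 = 5)
R_4 = 20 (n_4 = 3)
Step 3: H = 12/(N(N+1)) * sum(R_i^2/n_i) - 3(N+1)
     = 12/(14*15) * (26.5^2/3 + 25^2/3 + 33.5^2/5 + 20^2/3) - 3*15
     = 0.057143 * 800.2 - 45
     = 0.725714.
Step 4: Ties present; correction factor C = 1 - 24/(14^3 - 14) = 0.991209. Corrected H = 0.725714 / 0.991209 = 0.732151.
Step 5: Under H0, H ~ chi^2(3); p-value = 0.865617.
Step 6: alpha = 0.05. fail to reject H0.

H = 0.7322, df = 3, p = 0.865617, fail to reject H0.


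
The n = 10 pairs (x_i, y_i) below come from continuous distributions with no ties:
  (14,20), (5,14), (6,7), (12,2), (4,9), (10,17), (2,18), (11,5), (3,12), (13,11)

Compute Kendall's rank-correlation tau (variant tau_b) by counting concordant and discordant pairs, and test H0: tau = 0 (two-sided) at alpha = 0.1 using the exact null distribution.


Step 1: Enumerate the 45 unordered pairs (i,j) with i<j and classify each by sign(x_j-x_i) * sign(y_j-y_i).
  (1,2):dx=-9,dy=-6->C; (1,3):dx=-8,dy=-13->C; (1,4):dx=-2,dy=-18->C; (1,5):dx=-10,dy=-11->C
  (1,6):dx=-4,dy=-3->C; (1,7):dx=-12,dy=-2->C; (1,8):dx=-3,dy=-15->C; (1,9):dx=-11,dy=-8->C
  (1,10):dx=-1,dy=-9->C; (2,3):dx=+1,dy=-7->D; (2,4):dx=+7,dy=-12->D; (2,5):dx=-1,dy=-5->C
  (2,6):dx=+5,dy=+3->C; (2,7):dx=-3,dy=+4->D; (2,8):dx=+6,dy=-9->D; (2,9):dx=-2,dy=-2->C
  (2,10):dx=+8,dy=-3->D; (3,4):dx=+6,dy=-5->D; (3,5):dx=-2,dy=+2->D; (3,6):dx=+4,dy=+10->C
  (3,7):dx=-4,dy=+11->D; (3,8):dx=+5,dy=-2->D; (3,9):dx=-3,dy=+5->D; (3,10):dx=+7,dy=+4->C
  (4,5):dx=-8,dy=+7->D; (4,6):dx=-2,dy=+15->D; (4,7):dx=-10,dy=+16->D; (4,8):dx=-1,dy=+3->D
  (4,9):dx=-9,dy=+10->D; (4,10):dx=+1,dy=+9->C; (5,6):dx=+6,dy=+8->C; (5,7):dx=-2,dy=+9->D
  (5,8):dx=+7,dy=-4->D; (5,9):dx=-1,dy=+3->D; (5,10):dx=+9,dy=+2->C; (6,7):dx=-8,dy=+1->D
  (6,8):dx=+1,dy=-12->D; (6,9):dx=-7,dy=-5->C; (6,10):dx=+3,dy=-6->D; (7,8):dx=+9,dy=-13->D
  (7,9):dx=+1,dy=-6->D; (7,10):dx=+11,dy=-7->D; (8,9):dx=-8,dy=+7->D; (8,10):dx=+2,dy=+6->C
  (9,10):dx=+10,dy=-1->D
Step 2: C = 19, D = 26, total pairs = 45.
Step 3: tau = (C - D)/(n(n-1)/2) = (19 - 26)/45 = -0.155556.
Step 4: Exact two-sided p-value (enumerate n! = 3628800 permutations of y under H0): p = 0.600654.
Step 5: alpha = 0.1. fail to reject H0.

tau_b = -0.1556 (C=19, D=26), p = 0.600654, fail to reject H0.


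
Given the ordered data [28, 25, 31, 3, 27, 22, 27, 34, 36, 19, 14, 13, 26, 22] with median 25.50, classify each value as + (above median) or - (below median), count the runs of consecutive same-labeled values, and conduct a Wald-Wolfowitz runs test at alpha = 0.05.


Step 1: Compute median = 25.50; label A = above, B = below.
Labels in order: ABABABAAABBBAB  (n_A = 7, n_B = 7)
Step 2: Count runs R = 10.
Step 3: Under H0 (random ordering), E[R] = 2*n_A*n_B/(n_A+n_B) + 1 = 2*7*7/14 + 1 = 8.0000.
        Var[R] = 2*n_A*n_B*(2*n_A*n_B - n_A - n_B) / ((n_A+n_B)^2 * (n_A+n_B-1)) = 8232/2548 = 3.2308.
        SD[R] = 1.7974.
Step 4: Continuity-corrected z = (R - 0.5 - E[R]) / SD[R] = (10 - 0.5 - 8.0000) / 1.7974 = 0.8345.
Step 5: Two-sided p-value via normal approximation = 2*(1 - Phi(|z|)) = 0.403986.
Step 6: alpha = 0.05. fail to reject H0.

R = 10, z = 0.8345, p = 0.403986, fail to reject H0.


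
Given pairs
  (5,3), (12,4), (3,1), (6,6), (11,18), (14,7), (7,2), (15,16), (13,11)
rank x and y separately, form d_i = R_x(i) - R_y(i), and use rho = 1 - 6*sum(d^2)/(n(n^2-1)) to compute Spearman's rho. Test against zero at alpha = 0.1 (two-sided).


Step 1: Rank x and y separately (midranks; no ties here).
rank(x): 5->2, 12->6, 3->1, 6->3, 11->5, 14->8, 7->4, 15->9, 13->7
rank(y): 3->3, 4->4, 1->1, 6->5, 18->9, 7->6, 2->2, 16->8, 11->7
Step 2: d_i = R_x(i) - R_y(i); compute d_i^2.
  (2-3)^2=1, (6-4)^2=4, (1-1)^2=0, (3-5)^2=4, (5-9)^2=16, (8-6)^2=4, (4-2)^2=4, (9-8)^2=1, (7-7)^2=0
sum(d^2) = 34.
Step 3: rho = 1 - 6*34 / (9*(9^2 - 1)) = 1 - 204/720 = 0.716667.
Step 4: Under H0, t = rho * sqrt((n-2)/(1-rho^2)) = 2.7188 ~ t(7).
Step 5: Two-sided p-value from the t-distribution with 7 df = 0.029818.
Step 6: alpha = 0.1. reject H0.

rho = 0.7167, p = 0.029818, reject H0 at alpha = 0.1.


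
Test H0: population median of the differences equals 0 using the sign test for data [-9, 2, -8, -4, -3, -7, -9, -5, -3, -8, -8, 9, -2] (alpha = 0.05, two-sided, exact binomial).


Step 1: Discard zero differences. Original n = 13; n_eff = number of nonzero differences = 13.
Nonzero differences (with sign): -9, +2, -8, -4, -3, -7, -9, -5, -3, -8, -8, +9, -2
Step 2: Count signs: positive = 2, negative = 11.
Step 3: Under H0: P(positive) = 0.5, so the number of positives S ~ Bin(13, 0.5).
Step 4: Two-sided exact p-value = sum of Bin(13,0.5) probabilities at or below the observed probability = 0.022461.
Step 5: alpha = 0.05. reject H0.

n_eff = 13, pos = 2, neg = 11, p = 0.022461, reject H0.


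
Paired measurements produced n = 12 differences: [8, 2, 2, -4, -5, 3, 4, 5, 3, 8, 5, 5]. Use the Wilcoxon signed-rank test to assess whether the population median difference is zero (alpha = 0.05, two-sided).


Step 1: Drop any zero differences (none here) and take |d_i|.
|d| = [8, 2, 2, 4, 5, 3, 4, 5, 3, 8, 5, 5]
Step 2: Midrank |d_i| (ties get averaged ranks).
ranks: |8|->11.5, |2|->1.5, |2|->1.5, |4|->5.5, |5|->8.5, |3|->3.5, |4|->5.5, |5|->8.5, |3|->3.5, |8|->11.5, |5|->8.5, |5|->8.5
Step 3: Attach original signs; sum ranks with positive sign and with negative sign.
W+ = 11.5 + 1.5 + 1.5 + 3.5 + 5.5 + 8.5 + 3.5 + 11.5 + 8.5 + 8.5 = 64
W- = 5.5 + 8.5 = 14
(Check: W+ + W- = 78 should equal n(n+1)/2 = 78.)
Step 4: Test statistic W = min(W+, W-) = 14.
Step 5: Ties in |d|, so use the tie-corrected normal approximation.
        E[W] = n(n+1)/4 = 12*13/4 = 39.
        Tie groups: |d|=2 (t=2), |d|=3 (t=2), |d|=4 (t=2), |d|=5 (t=4), |d|=8 (t=2); sum(t^3 - t) = 84.
        Var[W] = n(n+1)(2n+1)/24 - sum(t^3-t)/48 = 3900/24 - 84/48 = 160.75.
        z = (W - E[W]) / sqrt(Var[W]) = (14 - 39) / 12.6787 = -1.9718.
        Two-sided p = 2*Phi(z) = 0.048632.
Step 6: alpha = 0.05. reject H0.

W+ = 64, W- = 14, W = min = 14, p = 0.048632, reject H0.


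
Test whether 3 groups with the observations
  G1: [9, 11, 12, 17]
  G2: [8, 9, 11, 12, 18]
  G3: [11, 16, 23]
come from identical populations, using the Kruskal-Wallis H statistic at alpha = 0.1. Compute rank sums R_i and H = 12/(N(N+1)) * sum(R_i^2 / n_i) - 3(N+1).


Step 1: Combine all N = 12 observations and assign midranks.
sorted (value, group, rank): (8,G2,1), (9,G1,2.5), (9,G2,2.5), (11,G1,5), (11,G2,5), (11,G3,5), (12,G1,7.5), (12,G2,7.5), (16,G3,9), (17,G1,10), (18,G2,11), (23,G3,12)
Step 2: Sum ranks within each group.
R_1 = 25 (n_1 = 4)
R_2 = 27 (n_2 = 5)
R_3 = 26 (n_3 = 3)
Step 3: H = 12/(N(N+1)) * sum(R_i^2/n_i) - 3(N+1)
     = 12/(12*13) * (25^2/4 + 27^2/5 + 26^2/3) - 3*13
     = 0.076923 * 527.383 - 39
     = 1.567949.
Step 4: Ties present; correction factor C = 1 - 36/(12^3 - 12) = 0.979021. Corrected H = 1.567949 / 0.979021 = 1.601548.
Step 5: Under H0, H ~ chi^2(2); p-value = 0.448981.
Step 6: alpha = 0.1. fail to reject H0.

H = 1.6015, df = 2, p = 0.448981, fail to reject H0.


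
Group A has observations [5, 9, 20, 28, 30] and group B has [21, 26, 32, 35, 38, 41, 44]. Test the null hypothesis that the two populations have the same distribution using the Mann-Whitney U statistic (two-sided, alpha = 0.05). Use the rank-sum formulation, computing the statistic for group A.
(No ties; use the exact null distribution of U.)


Step 1: Combine and sort all 12 observations; assign midranks.
sorted (value, group): (5,X), (9,X), (20,X), (21,Y), (26,Y), (28,X), (30,X), (32,Y), (35,Y), (38,Y), (41,Y), (44,Y)
ranks: 5->1, 9->2, 20->3, 21->4, 26->5, 28->6, 30->7, 32->8, 35->9, 38->10, 41->11, 44->12
Step 2: Rank sum for X: R1 = 1 + 2 + 3 + 6 + 7 = 19.
Step 3: U_X = R1 - n1(n1+1)/2 = 19 - 5*6/2 = 19 - 15 = 4.
       U_Y = n1*n2 - U_X = 35 - 4 = 31.
Step 4: No ties, so the exact null distribution of U (based on enumerating the C(12,5) = 792 equally likely rank assignments) gives the two-sided p-value.
Step 5: p-value = 0.030303; compare to alpha = 0.05. reject H0.

U_X = 4, p = 0.030303, reject H0 at alpha = 0.05.


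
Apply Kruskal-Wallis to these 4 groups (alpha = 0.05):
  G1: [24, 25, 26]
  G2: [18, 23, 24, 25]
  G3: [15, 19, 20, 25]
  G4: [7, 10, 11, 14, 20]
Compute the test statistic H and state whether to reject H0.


Step 1: Combine all N = 16 observations and assign midranks.
sorted (value, group, rank): (7,G4,1), (10,G4,2), (11,G4,3), (14,G4,4), (15,G3,5), (18,G2,6), (19,G3,7), (20,G3,8.5), (20,G4,8.5), (23,G2,10), (24,G1,11.5), (24,G2,11.5), (25,G1,14), (25,G2,14), (25,G3,14), (26,G1,16)
Step 2: Sum ranks within each group.
R_1 = 41.5 (n_1 = 3)
R_2 = 41.5 (n_2 = 4)
R_3 = 34.5 (n_3 = 4)
R_4 = 18.5 (n_4 = 5)
Step 3: H = 12/(N(N+1)) * sum(R_i^2/n_i) - 3(N+1)
     = 12/(16*17) * (41.5^2/3 + 41.5^2/4 + 34.5^2/4 + 18.5^2/5) - 3*17
     = 0.044118 * 1370.66 - 51
     = 9.470221.
Step 4: Ties present; correction factor C = 1 - 36/(16^3 - 16) = 0.991176. Corrected H = 9.470221 / 0.991176 = 9.554525.
Step 5: Under H0, H ~ chi^2(3); p-value = 0.022758.
Step 6: alpha = 0.05. reject H0.

H = 9.5545, df = 3, p = 0.022758, reject H0.


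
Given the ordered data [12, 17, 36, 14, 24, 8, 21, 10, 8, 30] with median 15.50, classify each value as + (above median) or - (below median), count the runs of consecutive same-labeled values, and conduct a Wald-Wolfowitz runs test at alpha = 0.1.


Step 1: Compute median = 15.50; label A = above, B = below.
Labels in order: BAABABABBA  (n_A = 5, n_B = 5)
Step 2: Count runs R = 8.
Step 3: Under H0 (random ordering), E[R] = 2*n_A*n_B/(n_A+n_B) + 1 = 2*5*5/10 + 1 = 6.0000.
        Var[R] = 2*n_A*n_B*(2*n_A*n_B - n_A - n_B) / ((n_A+n_B)^2 * (n_A+n_B-1)) = 2000/900 = 2.2222.
        SD[R] = 1.4907.
Step 4: Continuity-corrected z = (R - 0.5 - E[R]) / SD[R] = (8 - 0.5 - 6.0000) / 1.4907 = 1.0062.
Step 5: Two-sided p-value via normal approximation = 2*(1 - Phi(|z|)) = 0.314305.
Step 6: alpha = 0.1. fail to reject H0.

R = 8, z = 1.0062, p = 0.314305, fail to reject H0.


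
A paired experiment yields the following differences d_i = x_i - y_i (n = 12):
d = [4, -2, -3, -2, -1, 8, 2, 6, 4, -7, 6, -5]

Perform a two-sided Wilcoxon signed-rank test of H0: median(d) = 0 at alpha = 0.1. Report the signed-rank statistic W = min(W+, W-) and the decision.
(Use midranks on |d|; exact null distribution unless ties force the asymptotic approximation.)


Step 1: Drop any zero differences (none here) and take |d_i|.
|d| = [4, 2, 3, 2, 1, 8, 2, 6, 4, 7, 6, 5]
Step 2: Midrank |d_i| (ties get averaged ranks).
ranks: |4|->6.5, |2|->3, |3|->5, |2|->3, |1|->1, |8|->12, |2|->3, |6|->9.5, |4|->6.5, |7|->11, |6|->9.5, |5|->8
Step 3: Attach original signs; sum ranks with positive sign and with negative sign.
W+ = 6.5 + 12 + 3 + 9.5 + 6.5 + 9.5 = 47
W- = 3 + 5 + 3 + 1 + 11 + 8 = 31
(Check: W+ + W- = 78 should equal n(n+1)/2 = 78.)
Step 4: Test statistic W = min(W+, W-) = 31.
Step 5: Ties in |d|, so use the tie-corrected normal approximation.
        E[W] = n(n+1)/4 = 12*13/4 = 39.
        Tie groups: |d|=2 (t=3), |d|=4 (t=2), |d|=6 (t=2); sum(t^3 - t) = 36.
        Var[W] = n(n+1)(2n+1)/24 - sum(t^3-t)/48 = 3900/24 - 36/48 = 161.75.
        z = (W - E[W]) / sqrt(Var[W]) = (31 - 39) / 12.7181 = -0.6290.
        Two-sided p = 2*Phi(z) = 0.529333.
Step 6: alpha = 0.1. fail to reject H0.

W+ = 47, W- = 31, W = min = 31, p = 0.529333, fail to reject H0.


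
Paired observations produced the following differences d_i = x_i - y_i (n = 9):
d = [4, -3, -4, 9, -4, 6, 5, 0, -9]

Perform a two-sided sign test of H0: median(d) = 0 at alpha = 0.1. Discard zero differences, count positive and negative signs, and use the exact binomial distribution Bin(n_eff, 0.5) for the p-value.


Step 1: Discard zero differences. Original n = 9; n_eff = number of nonzero differences = 8.
Nonzero differences (with sign): +4, -3, -4, +9, -4, +6, +5, -9
Step 2: Count signs: positive = 4, negative = 4.
Step 3: Under H0: P(positive) = 0.5, so the number of positives S ~ Bin(8, 0.5).
Step 4: Two-sided exact p-value = sum of Bin(8,0.5) probabilities at or below the observed probability = 1.000000.
Step 5: alpha = 0.1. fail to reject H0.

n_eff = 8, pos = 4, neg = 4, p = 1.000000, fail to reject H0.


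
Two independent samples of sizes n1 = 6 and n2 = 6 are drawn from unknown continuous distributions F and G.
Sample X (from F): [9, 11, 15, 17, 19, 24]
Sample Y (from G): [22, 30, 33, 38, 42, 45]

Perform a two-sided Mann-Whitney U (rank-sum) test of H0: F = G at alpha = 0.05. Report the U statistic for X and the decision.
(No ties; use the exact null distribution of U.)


Step 1: Combine and sort all 12 observations; assign midranks.
sorted (value, group): (9,X), (11,X), (15,X), (17,X), (19,X), (22,Y), (24,X), (30,Y), (33,Y), (38,Y), (42,Y), (45,Y)
ranks: 9->1, 11->2, 15->3, 17->4, 19->5, 22->6, 24->7, 30->8, 33->9, 38->10, 42->11, 45->12
Step 2: Rank sum for X: R1 = 1 + 2 + 3 + 4 + 5 + 7 = 22.
Step 3: U_X = R1 - n1(n1+1)/2 = 22 - 6*7/2 = 22 - 21 = 1.
       U_Y = n1*n2 - U_X = 36 - 1 = 35.
Step 4: No ties, so the exact null distribution of U (based on enumerating the C(12,6) = 924 equally likely rank assignments) gives the two-sided p-value.
Step 5: p-value = 0.004329; compare to alpha = 0.05. reject H0.

U_X = 1, p = 0.004329, reject H0 at alpha = 0.05.


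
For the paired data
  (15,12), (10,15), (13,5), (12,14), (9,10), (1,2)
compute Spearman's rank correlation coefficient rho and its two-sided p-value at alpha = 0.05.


Step 1: Rank x and y separately (midranks; no ties here).
rank(x): 15->6, 10->3, 13->5, 12->4, 9->2, 1->1
rank(y): 12->4, 15->6, 5->2, 14->5, 10->3, 2->1
Step 2: d_i = R_x(i) - R_y(i); compute d_i^2.
  (6-4)^2=4, (3-6)^2=9, (5-2)^2=9, (4-5)^2=1, (2-3)^2=1, (1-1)^2=0
sum(d^2) = 24.
Step 3: rho = 1 - 6*24 / (6*(6^2 - 1)) = 1 - 144/210 = 0.314286.
Step 4: Under H0, t = rho * sqrt((n-2)/(1-rho^2)) = 0.6621 ~ t(4).
Step 5: Two-sided p-value from the t-distribution with 4 df = 0.544093.
Step 6: alpha = 0.05. fail to reject H0.

rho = 0.3143, p = 0.544093, fail to reject H0 at alpha = 0.05.


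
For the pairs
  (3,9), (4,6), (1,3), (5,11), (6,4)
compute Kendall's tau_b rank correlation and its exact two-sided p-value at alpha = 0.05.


Step 1: Enumerate the 10 unordered pairs (i,j) with i<j and classify each by sign(x_j-x_i) * sign(y_j-y_i).
  (1,2):dx=+1,dy=-3->D; (1,3):dx=-2,dy=-6->C; (1,4):dx=+2,dy=+2->C; (1,5):dx=+3,dy=-5->D
  (2,3):dx=-3,dy=-3->C; (2,4):dx=+1,dy=+5->C; (2,5):dx=+2,dy=-2->D; (3,4):dx=+4,dy=+8->C
  (3,5):dx=+5,dy=+1->C; (4,5):dx=+1,dy=-7->D
Step 2: C = 6, D = 4, total pairs = 10.
Step 3: tau = (C - D)/(n(n-1)/2) = (6 - 4)/10 = 0.200000.
Step 4: Exact two-sided p-value (enumerate n! = 120 permutations of y under H0): p = 0.816667.
Step 5: alpha = 0.05. fail to reject H0.

tau_b = 0.2000 (C=6, D=4), p = 0.816667, fail to reject H0.


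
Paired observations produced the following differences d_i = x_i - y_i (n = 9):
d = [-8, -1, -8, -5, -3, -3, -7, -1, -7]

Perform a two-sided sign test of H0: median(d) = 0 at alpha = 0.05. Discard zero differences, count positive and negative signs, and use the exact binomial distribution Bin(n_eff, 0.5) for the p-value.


Step 1: Discard zero differences. Original n = 9; n_eff = number of nonzero differences = 9.
Nonzero differences (with sign): -8, -1, -8, -5, -3, -3, -7, -1, -7
Step 2: Count signs: positive = 0, negative = 9.
Step 3: Under H0: P(positive) = 0.5, so the number of positives S ~ Bin(9, 0.5).
Step 4: Two-sided exact p-value = sum of Bin(9,0.5) probabilities at or below the observed probability = 0.003906.
Step 5: alpha = 0.05. reject H0.

n_eff = 9, pos = 0, neg = 9, p = 0.003906, reject H0.


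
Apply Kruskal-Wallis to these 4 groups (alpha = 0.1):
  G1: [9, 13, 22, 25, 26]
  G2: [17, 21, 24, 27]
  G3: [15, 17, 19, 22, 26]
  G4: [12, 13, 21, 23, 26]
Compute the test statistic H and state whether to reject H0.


Step 1: Combine all N = 19 observations and assign midranks.
sorted (value, group, rank): (9,G1,1), (12,G4,2), (13,G1,3.5), (13,G4,3.5), (15,G3,5), (17,G2,6.5), (17,G3,6.5), (19,G3,8), (21,G2,9.5), (21,G4,9.5), (22,G1,11.5), (22,G3,11.5), (23,G4,13), (24,G2,14), (25,G1,15), (26,G1,17), (26,G3,17), (26,G4,17), (27,G2,19)
Step 2: Sum ranks within each group.
R_1 = 48 (n_1 = 5)
R_2 = 49 (n_2 = 4)
R_3 = 48 (n_3 = 5)
R_4 = 45 (n_4 = 5)
Step 3: H = 12/(N(N+1)) * sum(R_i^2/n_i) - 3(N+1)
     = 12/(19*20) * (48^2/5 + 49^2/4 + 48^2/5 + 45^2/5) - 3*20
     = 0.031579 * 1926.85 - 60
     = 0.847895.
Step 4: Ties present; correction factor C = 1 - 48/(19^3 - 19) = 0.992982. Corrected H = 0.847895 / 0.992982 = 0.853887.
Step 5: Under H0, H ~ chi^2(3); p-value = 0.836539.
Step 6: alpha = 0.1. fail to reject H0.

H = 0.8539, df = 3, p = 0.836539, fail to reject H0.


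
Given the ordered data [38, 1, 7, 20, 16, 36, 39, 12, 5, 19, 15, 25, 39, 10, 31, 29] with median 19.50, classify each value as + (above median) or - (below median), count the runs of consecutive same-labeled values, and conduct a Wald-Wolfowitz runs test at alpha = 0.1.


Step 1: Compute median = 19.50; label A = above, B = below.
Labels in order: ABBABAABBBBAABAA  (n_A = 8, n_B = 8)
Step 2: Count runs R = 9.
Step 3: Under H0 (random ordering), E[R] = 2*n_A*n_B/(n_A+n_B) + 1 = 2*8*8/16 + 1 = 9.0000.
        Var[R] = 2*n_A*n_B*(2*n_A*n_B - n_A - n_B) / ((n_A+n_B)^2 * (n_A+n_B-1)) = 14336/3840 = 3.7333.
        SD[R] = 1.9322.
Step 4: R = E[R], so z = 0 with no continuity correction.
Step 5: Two-sided p-value via normal approximation = 2*(1 - Phi(|z|)) = 1.000000.
Step 6: alpha = 0.1. fail to reject H0.

R = 9, z = 0.0000, p = 1.000000, fail to reject H0.


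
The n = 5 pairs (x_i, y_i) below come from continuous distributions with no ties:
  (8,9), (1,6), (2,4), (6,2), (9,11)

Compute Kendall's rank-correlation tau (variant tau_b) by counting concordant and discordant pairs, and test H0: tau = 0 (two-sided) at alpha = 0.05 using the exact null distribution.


Step 1: Enumerate the 10 unordered pairs (i,j) with i<j and classify each by sign(x_j-x_i) * sign(y_j-y_i).
  (1,2):dx=-7,dy=-3->C; (1,3):dx=-6,dy=-5->C; (1,4):dx=-2,dy=-7->C; (1,5):dx=+1,dy=+2->C
  (2,3):dx=+1,dy=-2->D; (2,4):dx=+5,dy=-4->D; (2,5):dx=+8,dy=+5->C; (3,4):dx=+4,dy=-2->D
  (3,5):dx=+7,dy=+7->C; (4,5):dx=+3,dy=+9->C
Step 2: C = 7, D = 3, total pairs = 10.
Step 3: tau = (C - D)/(n(n-1)/2) = (7 - 3)/10 = 0.400000.
Step 4: Exact two-sided p-value (enumerate n! = 120 permutations of y under H0): p = 0.483333.
Step 5: alpha = 0.05. fail to reject H0.

tau_b = 0.4000 (C=7, D=3), p = 0.483333, fail to reject H0.


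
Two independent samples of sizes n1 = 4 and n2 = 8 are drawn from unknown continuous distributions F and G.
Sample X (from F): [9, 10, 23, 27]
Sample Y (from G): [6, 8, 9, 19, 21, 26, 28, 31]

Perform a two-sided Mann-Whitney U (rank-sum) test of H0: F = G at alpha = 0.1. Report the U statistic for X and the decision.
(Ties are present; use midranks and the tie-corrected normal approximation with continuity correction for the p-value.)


Step 1: Combine and sort all 12 observations; assign midranks.
sorted (value, group): (6,Y), (8,Y), (9,X), (9,Y), (10,X), (19,Y), (21,Y), (23,X), (26,Y), (27,X), (28,Y), (31,Y)
ranks: 6->1, 8->2, 9->3.5, 9->3.5, 10->5, 19->6, 21->7, 23->8, 26->9, 27->10, 28->11, 31->12
Step 2: Rank sum for X: R1 = 3.5 + 5 + 8 + 10 = 26.5.
Step 3: U_X = R1 - n1(n1+1)/2 = 26.5 - 4*5/2 = 26.5 - 10 = 16.5.
       U_Y = n1*n2 - U_X = 32 - 16.5 = 15.5.
Step 4: Ties are present, so use the tie-corrected normal approximation (with continuity correction) for the p-value.
Step 5: p-value = 1.000000; compare to alpha = 0.1. fail to reject H0.

U_X = 16.5, p = 1.000000, fail to reject H0 at alpha = 0.1.


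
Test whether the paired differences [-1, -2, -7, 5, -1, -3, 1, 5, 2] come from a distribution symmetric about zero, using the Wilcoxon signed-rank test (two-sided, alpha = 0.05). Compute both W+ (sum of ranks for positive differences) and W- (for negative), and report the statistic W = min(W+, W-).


Step 1: Drop any zero differences (none here) and take |d_i|.
|d| = [1, 2, 7, 5, 1, 3, 1, 5, 2]
Step 2: Midrank |d_i| (ties get averaged ranks).
ranks: |1|->2, |2|->4.5, |7|->9, |5|->7.5, |1|->2, |3|->6, |1|->2, |5|->7.5, |2|->4.5
Step 3: Attach original signs; sum ranks with positive sign and with negative sign.
W+ = 7.5 + 2 + 7.5 + 4.5 = 21.5
W- = 2 + 4.5 + 9 + 2 + 6 = 23.5
(Check: W+ + W- = 45 should equal n(n+1)/2 = 45.)
Step 4: Test statistic W = min(W+, W-) = 21.5.
Step 5: Ties in |d|, so use the tie-corrected normal approximation.
        E[W] = n(n+1)/4 = 9*10/4 = 22.5.
        Tie groups: |d|=1 (t=3), |d|=2 (t=2), |d|=5 (t=2); sum(t^3 - t) = 36.
        Var[W] = n(n+1)(2n+1)/24 - sum(t^3-t)/48 = 1710/24 - 36/48 = 70.5.
        z = (W - E[W]) / sqrt(Var[W]) = (21.5 - 22.5) / 8.3964 = -0.1191.
        Two-sided p = 2*Phi(z) = 0.905198.
Step 6: alpha = 0.05. fail to reject H0.

W+ = 21.5, W- = 23.5, W = min = 21.5, p = 0.905198, fail to reject H0.


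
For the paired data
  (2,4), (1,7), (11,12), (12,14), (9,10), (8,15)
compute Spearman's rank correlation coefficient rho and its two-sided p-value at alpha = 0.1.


Step 1: Rank x and y separately (midranks; no ties here).
rank(x): 2->2, 1->1, 11->5, 12->6, 9->4, 8->3
rank(y): 4->1, 7->2, 12->4, 14->5, 10->3, 15->6
Step 2: d_i = R_x(i) - R_y(i); compute d_i^2.
  (2-1)^2=1, (1-2)^2=1, (5-4)^2=1, (6-5)^2=1, (4-3)^2=1, (3-6)^2=9
sum(d^2) = 14.
Step 3: rho = 1 - 6*14 / (6*(6^2 - 1)) = 1 - 84/210 = 0.600000.
Step 4: Under H0, t = rho * sqrt((n-2)/(1-rho^2)) = 1.5000 ~ t(4).
Step 5: Two-sided p-value from the t-distribution with 4 df = 0.208000.
Step 6: alpha = 0.1. fail to reject H0.

rho = 0.6000, p = 0.208000, fail to reject H0 at alpha = 0.1.


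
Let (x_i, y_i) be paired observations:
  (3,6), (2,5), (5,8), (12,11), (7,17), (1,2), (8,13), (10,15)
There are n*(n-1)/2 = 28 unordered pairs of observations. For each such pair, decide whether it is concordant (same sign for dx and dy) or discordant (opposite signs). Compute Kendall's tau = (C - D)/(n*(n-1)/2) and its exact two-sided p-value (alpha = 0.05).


Step 1: Enumerate the 28 unordered pairs (i,j) with i<j and classify each by sign(x_j-x_i) * sign(y_j-y_i).
  (1,2):dx=-1,dy=-1->C; (1,3):dx=+2,dy=+2->C; (1,4):dx=+9,dy=+5->C; (1,5):dx=+4,dy=+11->C
  (1,6):dx=-2,dy=-4->C; (1,7):dx=+5,dy=+7->C; (1,8):dx=+7,dy=+9->C; (2,3):dx=+3,dy=+3->C
  (2,4):dx=+10,dy=+6->C; (2,5):dx=+5,dy=+12->C; (2,6):dx=-1,dy=-3->C; (2,7):dx=+6,dy=+8->C
  (2,8):dx=+8,dy=+10->C; (3,4):dx=+7,dy=+3->C; (3,5):dx=+2,dy=+9->C; (3,6):dx=-4,dy=-6->C
  (3,7):dx=+3,dy=+5->C; (3,8):dx=+5,dy=+7->C; (4,5):dx=-5,dy=+6->D; (4,6):dx=-11,dy=-9->C
  (4,7):dx=-4,dy=+2->D; (4,8):dx=-2,dy=+4->D; (5,6):dx=-6,dy=-15->C; (5,7):dx=+1,dy=-4->D
  (5,8):dx=+3,dy=-2->D; (6,7):dx=+7,dy=+11->C; (6,8):dx=+9,dy=+13->C; (7,8):dx=+2,dy=+2->C
Step 2: C = 23, D = 5, total pairs = 28.
Step 3: tau = (C - D)/(n(n-1)/2) = (23 - 5)/28 = 0.642857.
Step 4: Exact two-sided p-value (enumerate n! = 40320 permutations of y under H0): p = 0.031151.
Step 5: alpha = 0.05. reject H0.

tau_b = 0.6429 (C=23, D=5), p = 0.031151, reject H0.


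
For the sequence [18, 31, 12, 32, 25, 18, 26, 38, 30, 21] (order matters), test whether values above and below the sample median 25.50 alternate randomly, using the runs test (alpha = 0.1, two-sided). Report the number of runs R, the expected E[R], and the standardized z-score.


Step 1: Compute median = 25.50; label A = above, B = below.
Labels in order: BABABBAAAB  (n_A = 5, n_B = 5)
Step 2: Count runs R = 7.
Step 3: Under H0 (random ordering), E[R] = 2*n_A*n_B/(n_A+n_B) + 1 = 2*5*5/10 + 1 = 6.0000.
        Var[R] = 2*n_A*n_B*(2*n_A*n_B - n_A - n_B) / ((n_A+n_B)^2 * (n_A+n_B-1)) = 2000/900 = 2.2222.
        SD[R] = 1.4907.
Step 4: Continuity-corrected z = (R - 0.5 - E[R]) / SD[R] = (7 - 0.5 - 6.0000) / 1.4907 = 0.3354.
Step 5: Two-sided p-value via normal approximation = 2*(1 - Phi(|z|)) = 0.737316.
Step 6: alpha = 0.1. fail to reject H0.

R = 7, z = 0.3354, p = 0.737316, fail to reject H0.


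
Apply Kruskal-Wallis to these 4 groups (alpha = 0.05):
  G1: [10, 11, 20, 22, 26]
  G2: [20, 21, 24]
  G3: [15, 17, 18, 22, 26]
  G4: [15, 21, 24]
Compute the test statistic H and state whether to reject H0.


Step 1: Combine all N = 16 observations and assign midranks.
sorted (value, group, rank): (10,G1,1), (11,G1,2), (15,G3,3.5), (15,G4,3.5), (17,G3,5), (18,G3,6), (20,G1,7.5), (20,G2,7.5), (21,G2,9.5), (21,G4,9.5), (22,G1,11.5), (22,G3,11.5), (24,G2,13.5), (24,G4,13.5), (26,G1,15.5), (26,G3,15.5)
Step 2: Sum ranks within each group.
R_1 = 37.5 (n_1 = 5)
R_2 = 30.5 (n_2 = 3)
R_3 = 41.5 (n_3 = 5)
R_4 = 26.5 (n_4 = 3)
Step 3: H = 12/(N(N+1)) * sum(R_i^2/n_i) - 3(N+1)
     = 12/(16*17) * (37.5^2/5 + 30.5^2/3 + 41.5^2/5 + 26.5^2/3) - 3*17
     = 0.044118 * 1169.87 - 51
     = 0.611765.
Step 4: Ties present; correction factor C = 1 - 36/(16^3 - 16) = 0.991176. Corrected H = 0.611765 / 0.991176 = 0.617211.
Step 5: Under H0, H ~ chi^2(3); p-value = 0.892481.
Step 6: alpha = 0.05. fail to reject H0.

H = 0.6172, df = 3, p = 0.892481, fail to reject H0.


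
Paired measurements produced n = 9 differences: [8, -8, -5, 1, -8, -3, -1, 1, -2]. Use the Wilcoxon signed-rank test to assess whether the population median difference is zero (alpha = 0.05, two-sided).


Step 1: Drop any zero differences (none here) and take |d_i|.
|d| = [8, 8, 5, 1, 8, 3, 1, 1, 2]
Step 2: Midrank |d_i| (ties get averaged ranks).
ranks: |8|->8, |8|->8, |5|->6, |1|->2, |8|->8, |3|->5, |1|->2, |1|->2, |2|->4
Step 3: Attach original signs; sum ranks with positive sign and with negative sign.
W+ = 8 + 2 + 2 = 12
W- = 8 + 6 + 8 + 5 + 2 + 4 = 33
(Check: W+ + W- = 45 should equal n(n+1)/2 = 45.)
Step 4: Test statistic W = min(W+, W-) = 12.
Step 5: Ties in |d|, so use the tie-corrected normal approximation.
        E[W] = n(n+1)/4 = 9*10/4 = 22.5.
        Tie groups: |d|=1 (t=3), |d|=8 (t=3); sum(t^3 - t) = 48.
        Var[W] = n(n+1)(2n+1)/24 - sum(t^3-t)/48 = 1710/24 - 48/48 = 70.25.
        z = (W - E[W]) / sqrt(Var[W]) = (12 - 22.5) / 8.3815 = -1.2528.
        Two-sided p = 2*Phi(z) = 0.210295.
Step 6: alpha = 0.05. fail to reject H0.

W+ = 12, W- = 33, W = min = 12, p = 0.210295, fail to reject H0.


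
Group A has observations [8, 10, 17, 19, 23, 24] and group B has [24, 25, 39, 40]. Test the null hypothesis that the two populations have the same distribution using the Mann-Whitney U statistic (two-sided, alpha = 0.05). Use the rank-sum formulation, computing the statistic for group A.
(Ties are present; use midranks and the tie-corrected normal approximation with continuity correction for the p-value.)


Step 1: Combine and sort all 10 observations; assign midranks.
sorted (value, group): (8,X), (10,X), (17,X), (19,X), (23,X), (24,X), (24,Y), (25,Y), (39,Y), (40,Y)
ranks: 8->1, 10->2, 17->3, 19->4, 23->5, 24->6.5, 24->6.5, 25->8, 39->9, 40->10
Step 2: Rank sum for X: R1 = 1 + 2 + 3 + 4 + 5 + 6.5 = 21.5.
Step 3: U_X = R1 - n1(n1+1)/2 = 21.5 - 6*7/2 = 21.5 - 21 = 0.5.
       U_Y = n1*n2 - U_X = 24 - 0.5 = 23.5.
Step 4: Ties are present, so use the tie-corrected normal approximation (with continuity correction) for the p-value.
Step 5: p-value = 0.018655; compare to alpha = 0.05. reject H0.

U_X = 0.5, p = 0.018655, reject H0 at alpha = 0.05.


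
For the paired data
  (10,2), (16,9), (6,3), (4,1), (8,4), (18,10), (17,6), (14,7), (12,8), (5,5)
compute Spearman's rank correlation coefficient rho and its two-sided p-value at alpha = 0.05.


Step 1: Rank x and y separately (midranks; no ties here).
rank(x): 10->5, 16->8, 6->3, 4->1, 8->4, 18->10, 17->9, 14->7, 12->6, 5->2
rank(y): 2->2, 9->9, 3->3, 1->1, 4->4, 10->10, 6->6, 7->7, 8->8, 5->5
Step 2: d_i = R_x(i) - R_y(i); compute d_i^2.
  (5-2)^2=9, (8-9)^2=1, (3-3)^2=0, (1-1)^2=0, (4-4)^2=0, (10-10)^2=0, (9-6)^2=9, (7-7)^2=0, (6-8)^2=4, (2-5)^2=9
sum(d^2) = 32.
Step 3: rho = 1 - 6*32 / (10*(10^2 - 1)) = 1 - 192/990 = 0.806061.
Step 4: Under H0, t = rho * sqrt((n-2)/(1-rho^2)) = 3.8522 ~ t(8).
Step 5: Two-sided p-value from the t-distribution with 8 df = 0.004862.
Step 6: alpha = 0.05. reject H0.

rho = 0.8061, p = 0.004862, reject H0 at alpha = 0.05.


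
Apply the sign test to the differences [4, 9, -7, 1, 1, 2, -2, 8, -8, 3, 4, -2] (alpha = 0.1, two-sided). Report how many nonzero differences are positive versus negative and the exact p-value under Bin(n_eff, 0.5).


Step 1: Discard zero differences. Original n = 12; n_eff = number of nonzero differences = 12.
Nonzero differences (with sign): +4, +9, -7, +1, +1, +2, -2, +8, -8, +3, +4, -2
Step 2: Count signs: positive = 8, negative = 4.
Step 3: Under H0: P(positive) = 0.5, so the number of positives S ~ Bin(12, 0.5).
Step 4: Two-sided exact p-value = sum of Bin(12,0.5) probabilities at or below the observed probability = 0.387695.
Step 5: alpha = 0.1. fail to reject H0.

n_eff = 12, pos = 8, neg = 4, p = 0.387695, fail to reject H0.


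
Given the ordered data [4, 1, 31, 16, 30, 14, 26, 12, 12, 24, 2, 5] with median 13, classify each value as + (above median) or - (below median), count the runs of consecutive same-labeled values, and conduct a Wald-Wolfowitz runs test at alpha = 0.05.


Step 1: Compute median = 13; label A = above, B = below.
Labels in order: BBAAAAABBABB  (n_A = 6, n_B = 6)
Step 2: Count runs R = 5.
Step 3: Under H0 (random ordering), E[R] = 2*n_A*n_B/(n_A+n_B) + 1 = 2*6*6/12 + 1 = 7.0000.
        Var[R] = 2*n_A*n_B*(2*n_A*n_B - n_A - n_B) / ((n_A+n_B)^2 * (n_A+n_B-1)) = 4320/1584 = 2.7273.
        SD[R] = 1.6514.
Step 4: Continuity-corrected z = (R + 0.5 - E[R]) / SD[R] = (5 + 0.5 - 7.0000) / 1.6514 = -0.9083.
Step 5: Two-sided p-value via normal approximation = 2*(1 - Phi(|z|)) = 0.363722.
Step 6: alpha = 0.05. fail to reject H0.

R = 5, z = -0.9083, p = 0.363722, fail to reject H0.


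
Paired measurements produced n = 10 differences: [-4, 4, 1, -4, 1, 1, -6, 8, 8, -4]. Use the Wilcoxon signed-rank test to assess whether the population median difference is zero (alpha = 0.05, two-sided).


Step 1: Drop any zero differences (none here) and take |d_i|.
|d| = [4, 4, 1, 4, 1, 1, 6, 8, 8, 4]
Step 2: Midrank |d_i| (ties get averaged ranks).
ranks: |4|->5.5, |4|->5.5, |1|->2, |4|->5.5, |1|->2, |1|->2, |6|->8, |8|->9.5, |8|->9.5, |4|->5.5
Step 3: Attach original signs; sum ranks with positive sign and with negative sign.
W+ = 5.5 + 2 + 2 + 2 + 9.5 + 9.5 = 30.5
W- = 5.5 + 5.5 + 8 + 5.5 = 24.5
(Check: W+ + W- = 55 should equal n(n+1)/2 = 55.)
Step 4: Test statistic W = min(W+, W-) = 24.5.
Step 5: Ties in |d|, so use the tie-corrected normal approximation.
        E[W] = n(n+1)/4 = 10*11/4 = 27.5.
        Tie groups: |d|=1 (t=3), |d|=4 (t=4), |d|=8 (t=2); sum(t^3 - t) = 90.
        Var[W] = n(n+1)(2n+1)/24 - sum(t^3-t)/48 = 2310/24 - 90/48 = 94.375.
        z = (W - E[W]) / sqrt(Var[W]) = (24.5 - 27.5) / 9.7147 = -0.3088.
        Two-sided p = 2*Phi(z) = 0.757465.
Step 6: alpha = 0.05. fail to reject H0.

W+ = 30.5, W- = 24.5, W = min = 24.5, p = 0.757465, fail to reject H0.


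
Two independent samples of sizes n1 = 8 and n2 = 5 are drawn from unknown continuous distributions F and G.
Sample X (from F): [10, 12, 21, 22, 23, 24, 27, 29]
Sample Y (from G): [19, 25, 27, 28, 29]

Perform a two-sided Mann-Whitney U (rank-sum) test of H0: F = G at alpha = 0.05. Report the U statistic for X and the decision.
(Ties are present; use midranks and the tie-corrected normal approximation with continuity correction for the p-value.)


Step 1: Combine and sort all 13 observations; assign midranks.
sorted (value, group): (10,X), (12,X), (19,Y), (21,X), (22,X), (23,X), (24,X), (25,Y), (27,X), (27,Y), (28,Y), (29,X), (29,Y)
ranks: 10->1, 12->2, 19->3, 21->4, 22->5, 23->6, 24->7, 25->8, 27->9.5, 27->9.5, 28->11, 29->12.5, 29->12.5
Step 2: Rank sum for X: R1 = 1 + 2 + 4 + 5 + 6 + 7 + 9.5 + 12.5 = 47.
Step 3: U_X = R1 - n1(n1+1)/2 = 47 - 8*9/2 = 47 - 36 = 11.
       U_Y = n1*n2 - U_X = 40 - 11 = 29.
Step 4: Ties are present, so use the tie-corrected normal approximation (with continuity correction) for the p-value.
Step 5: p-value = 0.212139; compare to alpha = 0.05. fail to reject H0.

U_X = 11, p = 0.212139, fail to reject H0 at alpha = 0.05.


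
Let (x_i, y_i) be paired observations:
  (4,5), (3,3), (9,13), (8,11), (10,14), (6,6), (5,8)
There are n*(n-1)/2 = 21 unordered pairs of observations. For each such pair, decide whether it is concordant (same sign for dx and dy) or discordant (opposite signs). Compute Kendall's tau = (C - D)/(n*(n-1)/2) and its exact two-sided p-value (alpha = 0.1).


Step 1: Enumerate the 21 unordered pairs (i,j) with i<j and classify each by sign(x_j-x_i) * sign(y_j-y_i).
  (1,2):dx=-1,dy=-2->C; (1,3):dx=+5,dy=+8->C; (1,4):dx=+4,dy=+6->C; (1,5):dx=+6,dy=+9->C
  (1,6):dx=+2,dy=+1->C; (1,7):dx=+1,dy=+3->C; (2,3):dx=+6,dy=+10->C; (2,4):dx=+5,dy=+8->C
  (2,5):dx=+7,dy=+11->C; (2,6):dx=+3,dy=+3->C; (2,7):dx=+2,dy=+5->C; (3,4):dx=-1,dy=-2->C
  (3,5):dx=+1,dy=+1->C; (3,6):dx=-3,dy=-7->C; (3,7):dx=-4,dy=-5->C; (4,5):dx=+2,dy=+3->C
  (4,6):dx=-2,dy=-5->C; (4,7):dx=-3,dy=-3->C; (5,6):dx=-4,dy=-8->C; (5,7):dx=-5,dy=-6->C
  (6,7):dx=-1,dy=+2->D
Step 2: C = 20, D = 1, total pairs = 21.
Step 3: tau = (C - D)/(n(n-1)/2) = (20 - 1)/21 = 0.904762.
Step 4: Exact two-sided p-value (enumerate n! = 5040 permutations of y under H0): p = 0.002778.
Step 5: alpha = 0.1. reject H0.

tau_b = 0.9048 (C=20, D=1), p = 0.002778, reject H0.


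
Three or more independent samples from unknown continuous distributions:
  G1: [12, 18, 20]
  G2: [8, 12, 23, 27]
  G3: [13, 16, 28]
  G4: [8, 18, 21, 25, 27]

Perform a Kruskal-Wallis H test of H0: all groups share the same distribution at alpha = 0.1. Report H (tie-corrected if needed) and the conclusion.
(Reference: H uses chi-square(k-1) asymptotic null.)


Step 1: Combine all N = 15 observations and assign midranks.
sorted (value, group, rank): (8,G2,1.5), (8,G4,1.5), (12,G1,3.5), (12,G2,3.5), (13,G3,5), (16,G3,6), (18,G1,7.5), (18,G4,7.5), (20,G1,9), (21,G4,10), (23,G2,11), (25,G4,12), (27,G2,13.5), (27,G4,13.5), (28,G3,15)
Step 2: Sum ranks within each group.
R_1 = 20 (n_1 = 3)
R_2 = 29.5 (n_2 = 4)
R_3 = 26 (n_3 = 3)
R_4 = 44.5 (n_4 = 5)
Step 3: H = 12/(N(N+1)) * sum(R_i^2/n_i) - 3(N+1)
     = 12/(15*16) * (20^2/3 + 29.5^2/4 + 26^2/3 + 44.5^2/5) - 3*16
     = 0.050000 * 972.279 - 48
     = 0.613958.
Step 4: Ties present; correction factor C = 1 - 24/(15^3 - 15) = 0.992857. Corrected H = 0.613958 / 0.992857 = 0.618375.
Step 5: Under H0, H ~ chi^2(3); p-value = 0.892213.
Step 6: alpha = 0.1. fail to reject H0.

H = 0.6184, df = 3, p = 0.892213, fail to reject H0.


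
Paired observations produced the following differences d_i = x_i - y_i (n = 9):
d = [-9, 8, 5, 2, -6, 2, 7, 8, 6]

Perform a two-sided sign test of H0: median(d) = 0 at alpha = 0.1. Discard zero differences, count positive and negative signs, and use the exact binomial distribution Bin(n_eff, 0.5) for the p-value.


Step 1: Discard zero differences. Original n = 9; n_eff = number of nonzero differences = 9.
Nonzero differences (with sign): -9, +8, +5, +2, -6, +2, +7, +8, +6
Step 2: Count signs: positive = 7, negative = 2.
Step 3: Under H0: P(positive) = 0.5, so the number of positives S ~ Bin(9, 0.5).
Step 4: Two-sided exact p-value = sum of Bin(9,0.5) probabilities at or below the observed probability = 0.179688.
Step 5: alpha = 0.1. fail to reject H0.

n_eff = 9, pos = 7, neg = 2, p = 0.179688, fail to reject H0.
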